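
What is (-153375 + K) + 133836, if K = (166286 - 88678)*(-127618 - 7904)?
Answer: -10517610915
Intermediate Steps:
K = -10517591376 (K = 77608*(-135522) = -10517591376)
(-153375 + K) + 133836 = (-153375 - 10517591376) + 133836 = -10517744751 + 133836 = -10517610915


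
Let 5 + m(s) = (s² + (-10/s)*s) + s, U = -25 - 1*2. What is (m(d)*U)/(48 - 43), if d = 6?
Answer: -729/5 ≈ -145.80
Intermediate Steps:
U = -27 (U = -25 - 2 = -27)
m(s) = -15 + s + s² (m(s) = -5 + ((s² + (-10/s)*s) + s) = -5 + ((s² - 10) + s) = -5 + ((-10 + s²) + s) = -5 + (-10 + s + s²) = -15 + s + s²)
(m(d)*U)/(48 - 43) = ((-15 + 6 + 6²)*(-27))/(48 - 43) = ((-15 + 6 + 36)*(-27))/5 = (27*(-27))*(⅕) = -729*⅕ = -729/5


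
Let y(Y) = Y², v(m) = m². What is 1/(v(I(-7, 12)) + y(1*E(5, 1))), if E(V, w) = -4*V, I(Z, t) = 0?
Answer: 1/400 ≈ 0.0025000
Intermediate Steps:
1/(v(I(-7, 12)) + y(1*E(5, 1))) = 1/(0² + (1*(-4*5))²) = 1/(0 + (1*(-20))²) = 1/(0 + (-20)²) = 1/(0 + 400) = 1/400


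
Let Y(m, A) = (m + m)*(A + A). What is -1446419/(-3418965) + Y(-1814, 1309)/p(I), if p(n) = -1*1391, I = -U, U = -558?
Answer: 32475697111189/4755780315 ≈ 6828.7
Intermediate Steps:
Y(m, A) = 4*A*m (Y(m, A) = (2*m)*(2*A) = 4*A*m)
I = 558 (I = -1*(-558) = 558)
p(n) = -1391
-1446419/(-3418965) + Y(-1814, 1309)/p(I) = -1446419/(-3418965) + (4*1309*(-1814))/(-1391) = -1446419*(-1/3418965) - 9498104*(-1/1391) = 1446419/3418965 + 9498104/1391 = 32475697111189/4755780315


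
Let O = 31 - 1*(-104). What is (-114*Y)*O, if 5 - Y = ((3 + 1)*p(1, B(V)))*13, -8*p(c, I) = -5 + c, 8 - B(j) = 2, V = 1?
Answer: 323190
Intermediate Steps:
O = 135 (O = 31 + 104 = 135)
B(j) = 6 (B(j) = 8 - 1*2 = 8 - 2 = 6)
p(c, I) = 5/8 - c/8 (p(c, I) = -(-5 + c)/8 = 5/8 - c/8)
Y = -21 (Y = 5 - (3 + 1)*(5/8 - ⅛*1)*13 = 5 - 4*(5/8 - ⅛)*13 = 5 - 4*(½)*13 = 5 - 2*13 = 5 - 1*26 = 5 - 26 = -21)
(-114*Y)*O = -114*(-21)*135 = 2394*135 = 323190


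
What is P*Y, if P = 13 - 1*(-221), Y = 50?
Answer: 11700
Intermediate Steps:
P = 234 (P = 13 + 221 = 234)
P*Y = 234*50 = 11700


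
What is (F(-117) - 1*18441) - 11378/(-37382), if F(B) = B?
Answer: -346861889/18691 ≈ -18558.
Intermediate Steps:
(F(-117) - 1*18441) - 11378/(-37382) = (-117 - 1*18441) - 11378/(-37382) = (-117 - 18441) - 11378*(-1/37382) = -18558 + 5689/18691 = -346861889/18691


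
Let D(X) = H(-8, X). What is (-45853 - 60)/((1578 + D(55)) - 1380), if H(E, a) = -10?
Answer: -45913/188 ≈ -244.22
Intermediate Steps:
D(X) = -10
(-45853 - 60)/((1578 + D(55)) - 1380) = (-45853 - 60)/((1578 - 10) - 1380) = -45913/(1568 - 1380) = -45913/188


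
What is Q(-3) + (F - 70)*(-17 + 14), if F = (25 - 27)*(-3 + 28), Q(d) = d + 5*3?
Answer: 372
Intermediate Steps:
Q(d) = 15 + d (Q(d) = d + 15 = 15 + d)
F = -50 (F = -2*25 = -50)
Q(-3) + (F - 70)*(-17 + 14) = (15 - 3) + (-50 - 70)*(-17 + 14) = 12 - 120*(-3) = 12 + 360 = 372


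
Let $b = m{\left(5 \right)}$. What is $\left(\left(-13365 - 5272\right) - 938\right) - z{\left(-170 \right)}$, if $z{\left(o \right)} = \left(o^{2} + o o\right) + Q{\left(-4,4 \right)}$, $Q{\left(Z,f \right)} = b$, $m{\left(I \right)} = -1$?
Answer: $-77374$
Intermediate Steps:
$b = -1$
$Q{\left(Z,f \right)} = -1$
$z{\left(o \right)} = -1 + 2 o^{2}$ ($z{\left(o \right)} = \left(o^{2} + o o\right) - 1 = \left(o^{2} + o^{2}\right) - 1 = 2 o^{2} - 1 = -1 + 2 o^{2}$)
$\left(\left(-13365 - 5272\right) - 938\right) - z{\left(-170 \right)} = \left(\left(-13365 - 5272\right) - 938\right) - \left(-1 + 2 \left(-170\right)^{2}\right) = \left(-18637 - 938\right) - \left(-1 + 2 \cdot 28900\right) = -19575 - \left(-1 + 57800\right) = -19575 - 57799 = -77374$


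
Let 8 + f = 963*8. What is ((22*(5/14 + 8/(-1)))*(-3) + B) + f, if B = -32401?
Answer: -169404/7 ≈ -24201.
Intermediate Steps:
f = 7696 (f = -8 + 963*8 = -8 + 7704 = 7696)
((22*(5/14 + 8/(-1)))*(-3) + B) + f = ((22*(5/14 + 8/(-1)))*(-3) - 32401) + 7696 = ((22*(5*(1/14) + 8*(-1)))*(-3) - 32401) + 7696 = ((22*(5/14 - 8))*(-3) - 32401) + 7696 = ((22*(-107/14))*(-3) - 32401) + 7696 = (-1177/7*(-3) - 32401) + 7696 = (3531/7 - 32401) + 7696 = -223276/7 + 7696 = -169404/7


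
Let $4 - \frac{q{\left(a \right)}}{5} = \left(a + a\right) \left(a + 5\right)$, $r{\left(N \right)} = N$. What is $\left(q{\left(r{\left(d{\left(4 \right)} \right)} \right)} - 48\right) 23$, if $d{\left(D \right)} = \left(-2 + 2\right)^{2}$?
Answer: $-644$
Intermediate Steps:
$d{\left(D \right)} = 0$ ($d{\left(D \right)} = 0^{2} = 0$)
$q{\left(a \right)} = 20 - 10 a \left(5 + a\right)$ ($q{\left(a \right)} = 20 - 5 \left(a + a\right) \left(a + 5\right) = 20 - 5 \cdot 2 a \left(5 + a\right) = 20 - 10 a \left(5 + a\right)$)
$\left(q{\left(r{\left(d{\left(4 \right)} \right)} \right)} - 48\right) 23 = \left(\left(20 - 0 - 10 \cdot 0^{2}\right) - 48\right) 23 = \left(\left(20 + 0 - 0\right) - 48\right) 23 = \left(\left(20 + 0 + 0\right) - 48\right) 23 = \left(20 - 48\right) 23 = \left(-28\right) 23 = -644$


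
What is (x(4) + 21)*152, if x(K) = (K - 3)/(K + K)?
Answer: 3211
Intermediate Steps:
x(K) = (-3 + K)/(2*K) (x(K) = (-3 + K)/((2*K)) = (-3 + K)*(1/(2*K)) = (-3 + K)/(2*K))
(x(4) + 21)*152 = ((½)*(-3 + 4)/4 + 21)*152 = ((½)*(¼)*1 + 21)*152 = (⅛ + 21)*152 = (169/8)*152 = 3211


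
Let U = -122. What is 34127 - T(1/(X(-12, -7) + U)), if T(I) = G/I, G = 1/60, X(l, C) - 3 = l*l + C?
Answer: 341267/10 ≈ 34127.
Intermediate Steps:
X(l, C) = 3 + C + l² (X(l, C) = 3 + (l*l + C) = 3 + (l² + C) = 3 + (C + l²) = 3 + C + l²)
G = 1/60 ≈ 0.016667
T(I) = 1/(60*I)
34127 - T(1/(X(-12, -7) + U)) = 34127 - 1/(60*(1/((3 - 7 + (-12)²) - 122))) = 34127 - 1/(60*(1/((3 - 7 + 144) - 122))) = 34127 - 1/(60*(1/(140 - 122))) = 34127 - 1/(60*(1/18)) = 34127 - 1/(60*1/18) = 34127 - 18/60 = 34127 - 1*3/10 = 34127 - 3/10 = 341267/10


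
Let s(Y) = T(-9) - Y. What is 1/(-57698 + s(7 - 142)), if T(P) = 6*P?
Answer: -1/57617 ≈ -1.7356e-5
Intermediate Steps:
s(Y) = -54 - Y (s(Y) = 6*(-9) - Y = -54 - Y)
1/(-57698 + s(7 - 142)) = 1/(-57698 + (-54 - (7 - 142))) = 1/(-57698 + (-54 - 1*(-135))) = 1/(-57698 + (-54 + 135)) = 1/(-57698 + 81) = 1/(-57617) = -1/57617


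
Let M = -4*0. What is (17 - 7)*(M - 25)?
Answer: -250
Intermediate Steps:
M = 0
(17 - 7)*(M - 25) = (17 - 7)*(0 - 25) = 10*(-25) = -250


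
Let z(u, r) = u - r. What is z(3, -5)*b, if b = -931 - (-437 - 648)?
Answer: 1232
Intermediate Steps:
b = 154 (b = -931 - 1*(-1085) = -931 + 1085 = 154)
z(3, -5)*b = (3 - 1*(-5))*154 = (3 + 5)*154 = 8*154 = 1232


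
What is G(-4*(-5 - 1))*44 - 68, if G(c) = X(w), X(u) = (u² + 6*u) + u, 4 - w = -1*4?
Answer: 5212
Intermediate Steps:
w = 8 (w = 4 - (-1)*4 = 4 - 1*(-4) = 4 + 4 = 8)
X(u) = u² + 7*u
G(c) = 120 (G(c) = 8*(7 + 8) = 8*15 = 120)
G(-4*(-5 - 1))*44 - 68 = 120*44 - 68 = 5280 - 68 = 5212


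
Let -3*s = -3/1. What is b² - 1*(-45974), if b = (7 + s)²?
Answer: 50070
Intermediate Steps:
s = 1 (s = -(-1)/1 = -(-1) = -⅓*(-3) = 1)
b = 64 (b = (7 + 1)² = 8² = 64)
b² - 1*(-45974) = 64² - 1*(-45974) = 4096 + 45974 = 50070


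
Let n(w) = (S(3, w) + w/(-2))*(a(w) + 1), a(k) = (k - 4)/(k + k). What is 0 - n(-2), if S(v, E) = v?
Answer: -10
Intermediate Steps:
a(k) = (-4 + k)/(2*k) (a(k) = (-4 + k)/((2*k)) = (-4 + k)*(1/(2*k)) = (-4 + k)/(2*k))
n(w) = (1 + (-4 + w)/(2*w))*(3 - w/2) (n(w) = (3 + w/(-2))*((-4 + w)/(2*w) + 1) = (3 + w*(-1/2))*(1 + (-4 + w)/(2*w)) = (3 - w/2)*(1 + (-4 + w)/(2*w)) = (1 + (-4 + w)/(2*w))*(3 - w/2))
0 - n(-2) = 0 - (11/2 - 6/(-2) - 3/4*(-2)) = 0 - (11/2 - 6*(-1/2) + 3/2) = 0 - (11/2 + 3 + 3/2) = 0 - 1*10 = 0 - 10 = -10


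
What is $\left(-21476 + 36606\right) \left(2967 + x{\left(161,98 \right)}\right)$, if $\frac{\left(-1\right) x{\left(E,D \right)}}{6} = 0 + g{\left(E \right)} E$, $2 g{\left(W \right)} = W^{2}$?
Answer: $-189380333880$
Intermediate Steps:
$g{\left(W \right)} = \frac{W^{2}}{2}$
$x{\left(E,D \right)} = - 3 E^{3}$ ($x{\left(E,D \right)} = - 6 \left(0 + \frac{E^{2}}{2} E\right) = - 6 \left(0 + \frac{E^{3}}{2}\right) = - 6 \frac{E^{3}}{2} = - 3 E^{3}$)
$\left(-21476 + 36606\right) \left(2967 + x{\left(161,98 \right)}\right) = \left(-21476 + 36606\right) \left(2967 - 3 \cdot 161^{3}\right) = 15130 \left(2967 - 12519843\right) = 15130 \left(-12516876\right) = -189380333880$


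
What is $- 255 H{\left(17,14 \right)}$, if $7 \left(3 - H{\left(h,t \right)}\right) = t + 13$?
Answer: $\frac{1530}{7} \approx 218.57$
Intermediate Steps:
$H{\left(h,t \right)} = \frac{8}{7} - \frac{t}{7}$ ($H{\left(h,t \right)} = 3 - \frac{t + 13}{7} = 3 - \frac{13 + t}{7} = 3 - \left(\frac{13}{7} + \frac{t}{7}\right) = \frac{8}{7} - \frac{t}{7}$)
$- 255 H{\left(17,14 \right)} = - 255 \left(\frac{8}{7} - 2\right) = \left(-255\right) \left(- \frac{6}{7}\right) = \frac{1530}{7}$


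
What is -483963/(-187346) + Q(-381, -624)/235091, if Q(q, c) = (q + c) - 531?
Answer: 113487582177/44043358486 ≈ 2.5767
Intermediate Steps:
Q(q, c) = -531 + c + q (Q(q, c) = (c + q) - 531 = -531 + c + q)
-483963/(-187346) + Q(-381, -624)/235091 = -483963/(-187346) + (-531 - 624 - 381)/235091 = -483963*(-1/187346) - 1536*1/235091 = 483963/187346 - 1536/235091 = 113487582177/44043358486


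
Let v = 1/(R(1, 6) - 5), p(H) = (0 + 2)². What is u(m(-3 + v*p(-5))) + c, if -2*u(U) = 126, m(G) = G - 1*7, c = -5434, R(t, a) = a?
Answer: -5497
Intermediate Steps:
p(H) = 4 (p(H) = 2² = 4)
v = 1 (v = 1/(6 - 5) = 1/1 = 1)
m(G) = -7 + G (m(G) = G - 7 = -7 + G)
u(U) = -63 (u(U) = -½*126 = -63)
u(m(-3 + v*p(-5))) + c = -63 - 5434 = -5497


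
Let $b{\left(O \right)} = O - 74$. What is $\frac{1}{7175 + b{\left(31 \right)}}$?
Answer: $\frac{1}{7132} \approx 0.00014021$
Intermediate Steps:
$b{\left(O \right)} = -74 + O$
$\frac{1}{7175 + b{\left(31 \right)}} = \frac{1}{7175 + \left(-74 + 31\right)} = \frac{1}{7175 - 43} = \frac{1}{7132}$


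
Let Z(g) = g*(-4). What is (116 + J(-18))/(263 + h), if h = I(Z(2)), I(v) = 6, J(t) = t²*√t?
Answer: 116/269 + 972*I*√2/269 ≈ 0.43123 + 5.1101*I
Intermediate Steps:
J(t) = t^(5/2)
Z(g) = -4*g
h = 6
(116 + J(-18))/(263 + h) = (116 + (-18)^(5/2))/(263 + 6) = (116 + 972*I*√2)/269 = (116 + 972*I*√2)*(1/269) = 116/269 + 972*I*√2/269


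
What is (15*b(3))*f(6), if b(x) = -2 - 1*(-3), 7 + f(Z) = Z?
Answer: -15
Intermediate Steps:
f(Z) = -7 + Z
b(x) = 1 (b(x) = -2 + 3 = 1)
(15*b(3))*f(6) = (15*1)*(-7 + 6) = 15*(-1) = -15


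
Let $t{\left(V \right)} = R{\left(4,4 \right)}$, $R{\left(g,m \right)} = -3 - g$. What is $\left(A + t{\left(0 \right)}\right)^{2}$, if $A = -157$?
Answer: $26896$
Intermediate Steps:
$t{\left(V \right)} = -7$ ($t{\left(V \right)} = -3 - 4 = -7$)
$\left(A + t{\left(0 \right)}\right)^{2} = \left(-157 - 7\right)^{2} = \left(-164\right)^{2} = 26896$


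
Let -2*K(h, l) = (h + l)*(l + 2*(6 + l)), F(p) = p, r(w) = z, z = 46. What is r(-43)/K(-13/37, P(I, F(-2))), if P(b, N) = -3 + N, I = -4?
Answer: -1702/297 ≈ -5.7306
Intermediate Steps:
r(w) = 46
K(h, l) = -(12 + 3*l)*(h + l)/2 (K(h, l) = -(h + l)*(l + 2*(6 + l))/2 = -(h + l)*(l + (12 + 2*l))/2 = -(h + l)*(12 + 3*l)/2 = -(12 + 3*l)*(h + l)/2)
r(-43)/K(-13/37, P(I, F(-2))) = 46/(-(-78)/37 - 6*(-3 - 2) - 3*(-3 - 2)²/2 - 3*(-13/37)*(-3 - 2)/2) = 46/(-(-78)/37 - 6*(-5) - 3/2*(-5)² - 3/2*(-13*1/37)*(-5)) = 46/(-6*(-13/37) + 30 - 3/2*25 - 3/2*(-13/37)*(-5)) = 46/(78/37 + 30 - 75/2 - 195/74) = 46/(-297/37) = 46*(-37/297) = -1702/297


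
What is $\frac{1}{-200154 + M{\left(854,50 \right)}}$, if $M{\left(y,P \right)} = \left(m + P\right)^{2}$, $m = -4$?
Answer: $- \frac{1}{198038} \approx -5.0495 \cdot 10^{-6}$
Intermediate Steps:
$M{\left(y,P \right)} = \left(-4 + P\right)^{2}$
$\frac{1}{-200154 + M{\left(854,50 \right)}} = \frac{1}{-200154 + \left(-4 + 50\right)^{2}} = \frac{1}{-200154 + 46^{2}} = \frac{1}{-200154 + 2116} = \frac{1}{-198038} = - \frac{1}{198038}$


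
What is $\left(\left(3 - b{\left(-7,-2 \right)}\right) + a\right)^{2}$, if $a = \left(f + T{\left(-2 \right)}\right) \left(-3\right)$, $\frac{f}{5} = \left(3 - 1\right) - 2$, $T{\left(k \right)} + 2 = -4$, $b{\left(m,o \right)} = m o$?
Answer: $49$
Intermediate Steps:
$T{\left(k \right)} = -6$ ($T{\left(k \right)} = -2 - 4 = -6$)
$f = 0$ ($f = 5 \left(\left(3 - 1\right) - 2\right) = 5 \left(2 - 2\right) = 5 \cdot 0 = 0$)
$a = 18$ ($a = \left(0 - 6\right) \left(-3\right) = \left(-6\right) \left(-3\right) = 18$)
$\left(\left(3 - b{\left(-7,-2 \right)}\right) + a\right)^{2} = \left(\left(3 - \left(-7\right) \left(-2\right)\right) + 18\right)^{2} = \left(\left(3 - 14\right) + 18\right)^{2} = \left(-11 + 18\right)^{2} = 7^{2} = 49$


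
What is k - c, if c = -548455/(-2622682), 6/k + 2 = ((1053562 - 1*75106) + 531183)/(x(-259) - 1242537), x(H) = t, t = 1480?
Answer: -21718684020859/10469098741546 ≈ -2.0746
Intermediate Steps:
x(H) = 1480
k = -7446342/3991753 (k = 6/(-2 + ((1053562 - 1*75106) + 531183)/(1480 - 1242537)) = 6/(-2 + ((1053562 - 75106) + 531183)/(-1241057)) = 6/(-2 + (978456 + 531183)*(-1/1241057)) = 6/(-2 + 1509639*(-1/1241057)) = 6/(-2 - 1509639/1241057) = 6/(-3991753/1241057) = 6*(-1241057/3991753) = -7446342/3991753 ≈ -1.8654)
c = 548455/2622682 (c = -548455*(-1/2622682) = 548455/2622682 ≈ 0.20912)
k - c = -7446342/3991753 - 1*548455/2622682 = -7446342/3991753 - 548455/2622682 = -21718684020859/10469098741546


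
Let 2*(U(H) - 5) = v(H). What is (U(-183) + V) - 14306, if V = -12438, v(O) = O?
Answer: -53661/2 ≈ -26831.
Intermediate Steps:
U(H) = 5 + H/2
(U(-183) + V) - 14306 = ((5 + (1/2)*(-183)) - 12438) - 14306 = ((5 - 183/2) - 12438) - 14306 = (-173/2 - 12438) - 14306 = -25049/2 - 14306 = -53661/2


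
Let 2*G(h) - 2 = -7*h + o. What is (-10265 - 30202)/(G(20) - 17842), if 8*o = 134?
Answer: 323736/143221 ≈ 2.2604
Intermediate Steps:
o = 67/4 (o = (⅛)*134 = 67/4 ≈ 16.750)
G(h) = 75/8 - 7*h/2 (G(h) = 1 + (-7*h + 67/4)/2 = 1 + (67/4 - 7*h)/2 = 1 + (67/8 - 7*h/2) = 75/8 - 7*h/2)
(-10265 - 30202)/(G(20) - 17842) = (-10265 - 30202)/((75/8 - 7/2*20) - 17842) = -40467/((75/8 - 70) - 17842) = -40467/(-485/8 - 17842) = -40467/(-143221/8) = -40467*(-8/143221) = 323736/143221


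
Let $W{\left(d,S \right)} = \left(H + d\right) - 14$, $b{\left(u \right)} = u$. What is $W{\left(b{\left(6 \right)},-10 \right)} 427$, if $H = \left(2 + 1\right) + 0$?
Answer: $-2135$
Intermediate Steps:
$H = 3$ ($H = 3 + 0 = 3$)
$W{\left(d,S \right)} = -11 + d$ ($W{\left(d,S \right)} = \left(3 + d\right) - 14 = -11 + d$)
$W{\left(b{\left(6 \right)},-10 \right)} 427 = \left(-11 + 6\right) 427 = \left(-5\right) 427 = -2135$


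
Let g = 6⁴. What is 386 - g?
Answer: -910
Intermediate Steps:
g = 1296
386 - g = 386 - 1*1296 = 386 - 1296 = -910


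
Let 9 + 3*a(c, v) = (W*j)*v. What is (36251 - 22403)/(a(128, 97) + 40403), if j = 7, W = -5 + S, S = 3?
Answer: 20772/59921 ≈ 0.34666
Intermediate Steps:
W = -2 (W = -5 + 3 = -2)
a(c, v) = -3 - 14*v/3 (a(c, v) = -3 + ((-2*7)*v)/3 = -3 + (-14*v)/3 = -3 - 14*v/3)
(36251 - 22403)/(a(128, 97) + 40403) = (36251 - 22403)/((-3 - 14/3*97) + 40403) = 13848/((-3 - 1358/3) + 40403) = 13848/(-1367/3 + 40403) = 13848/(119842/3) = 13848*(3/119842) = 20772/59921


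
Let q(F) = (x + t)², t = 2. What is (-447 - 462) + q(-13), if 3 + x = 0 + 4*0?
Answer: -908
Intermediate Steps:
x = -3 (x = -3 + (0 + 4*0) = -3 + (0 + 0) = -3 + 0 = -3)
q(F) = 1 (q(F) = (-3 + 2)² = (-1)² = 1)
(-447 - 462) + q(-13) = (-447 - 462) + 1 = -909 + 1 = -908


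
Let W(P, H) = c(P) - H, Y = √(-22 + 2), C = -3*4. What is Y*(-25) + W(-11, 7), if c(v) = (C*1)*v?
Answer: 125 - 50*I*√5 ≈ 125.0 - 111.8*I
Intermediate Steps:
C = -12
Y = 2*I*√5 (Y = √(-20) = 2*I*√5 ≈ 4.4721*I)
c(v) = -12*v (c(v) = (-12*1)*v = -12*v)
W(P, H) = -H - 12*P (W(P, H) = -12*P - H = -H - 12*P)
Y*(-25) + W(-11, 7) = (2*I*√5)*(-25) + (-1*7 - 12*(-11)) = -50*I*√5 + (-7 + 132) = -50*I*√5 + 125 = 125 - 50*I*√5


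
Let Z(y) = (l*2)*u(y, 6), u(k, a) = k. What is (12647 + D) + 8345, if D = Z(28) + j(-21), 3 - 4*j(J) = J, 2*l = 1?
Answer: 21026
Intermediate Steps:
l = ½ (l = (½)*1 = ½ ≈ 0.50000)
Z(y) = y (Z(y) = ((½)*2)*y = 1*y = y)
j(J) = ¾ - J/4
D = 34 (D = 28 + (¾ - ¼*(-21)) = 28 + (¾ + 21/4) = 28 + 6 = 34)
(12647 + D) + 8345 = (12647 + 34) + 8345 = 12681 + 8345 = 21026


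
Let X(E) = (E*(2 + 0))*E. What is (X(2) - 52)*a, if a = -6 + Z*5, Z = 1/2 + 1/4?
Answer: 99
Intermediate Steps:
Z = ¾ (Z = 1*(½) + 1*(¼) = ½ + ¼ = ¾ ≈ 0.75000)
X(E) = 2*E² (X(E) = (E*2)*E = (2*E)*E = 2*E²)
a = -9/4 (a = -6 + (¾)*5 = -6 + 15/4 = -9/4 ≈ -2.2500)
(X(2) - 52)*a = (2*2² - 52)*(-9/4) = (2*4 - 52)*(-9/4) = (8 - 52)*(-9/4) = -44*(-9/4) = 99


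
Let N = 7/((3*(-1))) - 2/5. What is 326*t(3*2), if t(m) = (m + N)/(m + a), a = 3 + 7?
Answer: 7987/120 ≈ 66.558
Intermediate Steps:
a = 10
N = -41/15 (N = 7/(-3) - 2*⅕ = 7*(-⅓) - ⅖ = -7/3 - ⅖ = -41/15 ≈ -2.7333)
t(m) = (-41/15 + m)/(10 + m) (t(m) = (m - 41/15)/(m + 10) = (-41/15 + m)/(10 + m))
326*t(3*2) = 326*((-41/15 + 3*2)/(10 + 3*2)) = 326*((-41/15 + 6)/(10 + 6)) = 326*((49/15)/16) = 326*((1/16)*(49/15)) = 326*(49/240) = 7987/120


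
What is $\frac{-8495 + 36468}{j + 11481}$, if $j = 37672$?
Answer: $\frac{27973}{49153} \approx 0.5691$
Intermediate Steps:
$\frac{-8495 + 36468}{j + 11481} = \frac{-8495 + 36468}{37672 + 11481} = \frac{27973}{49153}$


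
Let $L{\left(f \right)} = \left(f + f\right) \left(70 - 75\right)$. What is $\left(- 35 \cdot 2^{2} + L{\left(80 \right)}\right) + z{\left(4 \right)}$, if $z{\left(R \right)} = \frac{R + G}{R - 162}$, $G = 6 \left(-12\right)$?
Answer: $- \frac{74226}{79} \approx -939.57$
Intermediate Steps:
$G = -72$
$L{\left(f \right)} = - 10 f$ ($L{\left(f \right)} = 2 f \left(-5\right) = - 10 f$)
$z{\left(R \right)} = \frac{-72 + R}{-162 + R}$ ($z{\left(R \right)} = \frac{R - 72}{R - 162} = \frac{-72 + R}{-162 + R}$)
$\left(- 35 \cdot 2^{2} + L{\left(80 \right)}\right) + z{\left(4 \right)} = \left(- 35 \cdot 2^{2} - 800\right) + \frac{-72 + 4}{-162 + 4} = \left(\left(-35\right) 4 - 800\right) + \frac{1}{-158} \left(-68\right) = \left(-140 - 800\right) - - \frac{34}{79} = -940 + \frac{34}{79} = - \frac{74226}{79}$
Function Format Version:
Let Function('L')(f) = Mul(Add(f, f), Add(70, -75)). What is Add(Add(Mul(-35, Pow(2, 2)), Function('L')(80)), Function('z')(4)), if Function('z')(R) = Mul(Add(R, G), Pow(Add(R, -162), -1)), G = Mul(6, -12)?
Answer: Rational(-74226, 79) ≈ -939.57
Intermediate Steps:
G = -72
Function('L')(f) = Mul(-10, f) (Function('L')(f) = Mul(Mul(2, f), -5) = Mul(-10, f))
Function('z')(R) = Mul(Pow(Add(-162, R), -1), Add(-72, R)) (Function('z')(R) = Mul(Add(R, -72), Pow(Add(R, -162), -1)) = Mul(Add(-72, R), Pow(Add(-162, R), -1)) = Mul(Pow(Add(-162, R), -1), Add(-72, R)))
Add(Add(Mul(-35, Pow(2, 2)), Function('L')(80)), Function('z')(4)) = Add(Add(Mul(-35, Pow(2, 2)), Mul(-10, 80)), Mul(Pow(Add(-162, 4), -1), Add(-72, 4))) = Add(Add(Mul(-35, 4), -800), Mul(Pow(-158, -1), -68)) = Add(Add(-140, -800), Mul(Rational(-1, 158), -68)) = Add(-940, Rational(34, 79)) = Rational(-74226, 79)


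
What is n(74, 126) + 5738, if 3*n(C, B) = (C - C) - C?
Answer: 17140/3 ≈ 5713.3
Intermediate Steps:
n(C, B) = -C/3 (n(C, B) = ((C - C) - C)/3 = (0 - C)/3 = (-C)/3 = -C/3)
n(74, 126) + 5738 = -1/3*74 + 5738 = -74/3 + 5738 = 17140/3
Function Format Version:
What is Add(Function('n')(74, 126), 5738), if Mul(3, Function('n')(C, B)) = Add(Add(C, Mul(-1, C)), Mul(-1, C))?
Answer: Rational(17140, 3) ≈ 5713.3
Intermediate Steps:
Function('n')(C, B) = Mul(Rational(-1, 3), C) (Function('n')(C, B) = Mul(Rational(1, 3), Add(Add(C, Mul(-1, C)), Mul(-1, C))) = Mul(Rational(1, 3), Add(0, Mul(-1, C))) = Mul(Rational(1, 3), Mul(-1, C)) = Mul(Rational(-1, 3), C))
Add(Function('n')(74, 126), 5738) = Add(Mul(Rational(-1, 3), 74), 5738) = Add(Rational(-74, 3), 5738) = Rational(17140, 3)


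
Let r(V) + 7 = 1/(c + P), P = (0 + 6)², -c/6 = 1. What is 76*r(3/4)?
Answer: -7942/15 ≈ -529.47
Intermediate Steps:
c = -6 (c = -6*1 = -6)
P = 36 (P = 6² = 36)
r(V) = -209/30 (r(V) = -7 + 1/(-6 + 36) = -7 + 1/30 = -209/30)
76*r(3/4) = 76*(-209/30) = -7942/15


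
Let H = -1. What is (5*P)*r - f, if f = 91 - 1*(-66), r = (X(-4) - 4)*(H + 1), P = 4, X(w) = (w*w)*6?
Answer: -157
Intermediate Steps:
X(w) = 6*w² (X(w) = w²*6 = 6*w²)
r = 0 (r = (6*(-4)² - 4)*(-1 + 1) = (6*16 - 4)*0 = (96 - 4)*0 = 92*0 = 0)
f = 157 (f = 91 + 66 = 157)
(5*P)*r - f = (5*4)*0 - 1*157 = 20*0 - 157 = 0 - 157 = -157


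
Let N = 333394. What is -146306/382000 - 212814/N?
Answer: -170251951/166697000 ≈ -1.0213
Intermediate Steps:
-146306/382000 - 212814/N = -146306/382000 - 212814/333394 = -146306*1/382000 - 212814*1/333394 = -383/1000 - 106407/166697 = -170251951/166697000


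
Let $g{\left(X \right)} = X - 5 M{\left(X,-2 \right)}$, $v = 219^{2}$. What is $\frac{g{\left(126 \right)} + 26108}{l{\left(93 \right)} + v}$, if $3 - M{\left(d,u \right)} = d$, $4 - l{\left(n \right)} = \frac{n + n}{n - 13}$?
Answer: $\frac{1073960}{1918507} \approx 0.55979$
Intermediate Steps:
$l{\left(n \right)} = 4 - \frac{2 n}{-13 + n}$ ($l{\left(n \right)} = 4 - \frac{n + n}{n - 13} = 4 - \frac{2 n}{-13 + n}$)
$M{\left(d,u \right)} = 3 - d$
$v = 47961$
$g{\left(X \right)} = -15 + 6 X$ ($g{\left(X \right)} = X - 5 \left(3 - X\right) = X + \left(-15 + 5 X\right) = -15 + 6 X$)
$\frac{g{\left(126 \right)} + 26108}{l{\left(93 \right)} + v} = \frac{\left(-15 + 6 \cdot 126\right) + 26108}{\frac{2 \left(-26 + 93\right)}{-13 + 93} + 47961} = \frac{\left(-15 + 756\right) + 26108}{2 \cdot \frac{1}{80} \cdot 67 + 47961} = \frac{741 + 26108}{2 \cdot \frac{1}{80} \cdot 67 + 47961} = \frac{26849}{\frac{67}{40} + 47961} = \frac{26849}{\frac{1918507}{40}} = 26849 \cdot \frac{40}{1918507} = \frac{1073960}{1918507}$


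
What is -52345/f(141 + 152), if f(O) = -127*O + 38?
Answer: 52345/37173 ≈ 1.4081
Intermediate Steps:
f(O) = 38 - 127*O
-52345/f(141 + 152) = -52345/(38 - 127*(141 + 152)) = -52345/(38 - 127*293) = -52345/(38 - 37211) = -52345/(-37173) = -52345*(-1/37173) = 52345/37173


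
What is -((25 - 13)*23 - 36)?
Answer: -240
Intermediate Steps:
-((25 - 13)*23 - 36) = -(12*23 - 36) = -(276 - 36) = -1*240 = -240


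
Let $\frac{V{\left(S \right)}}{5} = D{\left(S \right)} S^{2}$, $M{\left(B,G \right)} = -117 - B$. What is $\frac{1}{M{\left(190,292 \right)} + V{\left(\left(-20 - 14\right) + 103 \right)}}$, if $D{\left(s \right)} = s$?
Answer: $\frac{1}{1642238} \approx 6.0892 \cdot 10^{-7}$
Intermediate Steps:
$V{\left(S \right)} = 5 S^{3}$ ($V{\left(S \right)} = 5 S S^{2} = 5 S^{3}$)
$\frac{1}{M{\left(190,292 \right)} + V{\left(\left(-20 - 14\right) + 103 \right)}} = \frac{1}{\left(-117 - 190\right) + 5 \left(\left(-20 - 14\right) + 103\right)^{3}} = \frac{1}{\left(-117 - 190\right) + 5 \left(-34 + 103\right)^{3}} = \frac{1}{-307 + 5 \cdot 69^{3}} = \frac{1}{-307 + 5 \cdot 328509} = \frac{1}{-307 + 1642545} = \frac{1}{1642238}$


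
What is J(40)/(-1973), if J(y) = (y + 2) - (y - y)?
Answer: -42/1973 ≈ -0.021287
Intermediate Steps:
J(y) = 2 + y (J(y) = (2 + y) - 1*0 = (2 + y) + 0 = 2 + y)
J(40)/(-1973) = (2 + 40)/(-1973) = 42*(-1/1973) = -42/1973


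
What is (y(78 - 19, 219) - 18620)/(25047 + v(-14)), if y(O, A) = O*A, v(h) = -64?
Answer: -5699/24983 ≈ -0.22812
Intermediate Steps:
y(O, A) = A*O
(y(78 - 19, 219) - 18620)/(25047 + v(-14)) = (219*(78 - 19) - 18620)/(25047 - 64) = (219*59 - 18620)/24983 = (12921 - 18620)*(1/24983) = -5699*1/24983 = -5699/24983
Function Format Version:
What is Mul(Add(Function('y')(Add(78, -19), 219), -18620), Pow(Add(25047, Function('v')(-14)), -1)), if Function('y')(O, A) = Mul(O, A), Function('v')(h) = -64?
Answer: Rational(-5699, 24983) ≈ -0.22812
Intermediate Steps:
Function('y')(O, A) = Mul(A, O)
Mul(Add(Function('y')(Add(78, -19), 219), -18620), Pow(Add(25047, Function('v')(-14)), -1)) = Mul(Add(Mul(219, Add(78, -19)), -18620), Pow(Add(25047, -64), -1)) = Mul(Add(Mul(219, 59), -18620), Pow(24983, -1)) = Mul(Add(12921, -18620), Rational(1, 24983)) = Mul(-5699, Rational(1, 24983)) = Rational(-5699, 24983)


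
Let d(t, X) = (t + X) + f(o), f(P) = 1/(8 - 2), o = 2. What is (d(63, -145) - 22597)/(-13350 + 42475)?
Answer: -136073/174750 ≈ -0.77867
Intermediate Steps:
f(P) = ⅙ (f(P) = 1/6 = ⅙)
d(t, X) = ⅙ + X + t (d(t, X) = (t + X) + ⅙ = (X + t) + ⅙ = ⅙ + X + t)
(d(63, -145) - 22597)/(-13350 + 42475) = ((⅙ - 145 + 63) - 22597)/(-13350 + 42475) = (-491/6 - 22597)/29125 = -136073/6*1/29125 = -136073/174750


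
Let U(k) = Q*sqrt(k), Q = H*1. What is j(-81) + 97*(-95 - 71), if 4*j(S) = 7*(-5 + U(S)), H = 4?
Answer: -64443/4 + 63*I ≈ -16111.0 + 63.0*I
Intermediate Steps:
Q = 4 (Q = 4*1 = 4)
U(k) = 4*sqrt(k)
j(S) = -35/4 + 7*sqrt(S) (j(S) = (7*(-5 + 4*sqrt(S)))/4 = (-35 + 28*sqrt(S))/4 = -35/4 + 7*sqrt(S))
j(-81) + 97*(-95 - 71) = (-35/4 + 7*sqrt(-81)) + 97*(-95 - 71) = (-35/4 + 7*(9*I)) + 97*(-166) = (-35/4 + 63*I) - 16102 = -64443/4 + 63*I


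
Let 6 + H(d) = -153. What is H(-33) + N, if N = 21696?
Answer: 21537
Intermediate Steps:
H(d) = -159 (H(d) = -6 - 153 = -159)
H(-33) + N = -159 + 21696 = 21537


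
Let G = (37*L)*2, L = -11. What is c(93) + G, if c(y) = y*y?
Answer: 7835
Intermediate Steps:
c(y) = y²
G = -814 (G = (37*(-11))*2 = -407*2 = -814)
c(93) + G = 93² - 814 = 8649 - 814 = 7835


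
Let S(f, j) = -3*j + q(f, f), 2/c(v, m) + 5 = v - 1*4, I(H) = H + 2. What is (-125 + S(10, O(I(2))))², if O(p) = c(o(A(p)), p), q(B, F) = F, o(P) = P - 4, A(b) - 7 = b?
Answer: 12544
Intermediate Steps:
A(b) = 7 + b
o(P) = -4 + P
I(H) = 2 + H
c(v, m) = 2/(-9 + v) (c(v, m) = 2/(-5 + (v - 1*4)) = 2/(-5 + (v - 4)) = 2/(-5 + (-4 + v)) = 2/(-9 + v))
O(p) = 2/(-6 + p) (O(p) = 2/(-9 + (-4 + (7 + p))) = 2/(-9 + (3 + p)) = 2/(-6 + p))
S(f, j) = f - 3*j (S(f, j) = -3*j + f = f - 3*j)
(-125 + S(10, O(I(2))))² = (-125 + (10 - 6/(-6 + (2 + 2))))² = (-125 + (10 - 6/(-6 + 4)))² = (-125 + (10 - 6/(-2)))² = (-125 + (10 - 6*(-1)/2))² = (-125 + (10 - 3*(-1)))² = (-125 + (10 + 3))² = (-125 + 13)² = (-112)² = 12544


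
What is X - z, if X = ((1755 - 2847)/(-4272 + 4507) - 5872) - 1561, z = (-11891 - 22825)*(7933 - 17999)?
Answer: -82122793007/235 ≈ -3.4946e+8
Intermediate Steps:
z = 349451256 (z = -34716*(-10066) = 349451256)
X = -1747847/235 (X = (-1092/235 - 5872) - 1561 = -1381012/235 - 1561 = -1747847/235 ≈ -7437.6)
X - z = -1747847/235 - 1*349451256 = -1747847/235 - 349451256 = -82122793007/235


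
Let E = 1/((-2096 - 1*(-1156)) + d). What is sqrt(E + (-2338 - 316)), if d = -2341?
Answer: 5*I*sqrt(1142808391)/3281 ≈ 51.517*I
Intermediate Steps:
E = -1/3281 (E = 1/((-2096 - 1*(-1156)) - 2341) = 1/((-2096 + 1156) - 2341) = 1/(-940 - 2341) = 1/(-3281) = -1/3281 ≈ -0.00030479)
sqrt(E + (-2338 - 316)) = sqrt(-1/3281 + (-2338 - 316)) = sqrt(-1/3281 - 2654) = sqrt(-8707775/3281) = 5*I*sqrt(1142808391)/3281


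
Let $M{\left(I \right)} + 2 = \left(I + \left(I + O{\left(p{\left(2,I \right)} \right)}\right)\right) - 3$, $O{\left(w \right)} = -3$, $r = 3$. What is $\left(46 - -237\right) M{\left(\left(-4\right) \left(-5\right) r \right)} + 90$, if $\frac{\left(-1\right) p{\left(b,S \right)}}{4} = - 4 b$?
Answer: $31786$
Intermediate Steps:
$p{\left(b,S \right)} = 16 b$ ($p{\left(b,S \right)} = - 4 \left(- 4 b\right) = 16 b$)
$M{\left(I \right)} = -8 + 2 I$ ($M{\left(I \right)} = -2 + \left(\left(I + \left(I - 3\right)\right) - 3\right) = -2 + \left(\left(I + \left(-3 + I\right)\right) - 3\right) = -2 + \left(\left(-3 + 2 I\right) - 3\right) = -2 + \left(-6 + 2 I\right) = -8 + 2 I$)
$\left(46 - -237\right) M{\left(\left(-4\right) \left(-5\right) r \right)} + 90 = \left(46 - -237\right) \left(-8 + 2 \left(-4\right) \left(-5\right) 3\right) + 90 = \left(46 + 237\right) \left(-8 + 2 \cdot 20 \cdot 3\right) + 90 = 283 \left(-8 + 2 \cdot 60\right) + 90 = 283 \left(-8 + 120\right) + 90 = 283 \cdot 112 + 90 = 31696 + 90 = 31786$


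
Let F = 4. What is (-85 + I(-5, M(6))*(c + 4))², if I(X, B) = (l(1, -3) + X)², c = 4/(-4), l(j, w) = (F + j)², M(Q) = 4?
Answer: 1243225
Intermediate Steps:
l(j, w) = (4 + j)²
c = -1 (c = 4*(-¼) = -1)
I(X, B) = (25 + X)² (I(X, B) = ((4 + 1)² + X)² = (5² + X)² = (25 + X)²)
(-85 + I(-5, M(6))*(c + 4))² = (-85 + (25 - 5)²*(-1 + 4))² = (-85 + 20²*3)² = (-85 + 400*3)² = (-85 + 1200)² = 1115² = 1243225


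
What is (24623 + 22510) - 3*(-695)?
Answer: 49218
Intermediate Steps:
(24623 + 22510) - 3*(-695) = 47133 + 2085 = 49218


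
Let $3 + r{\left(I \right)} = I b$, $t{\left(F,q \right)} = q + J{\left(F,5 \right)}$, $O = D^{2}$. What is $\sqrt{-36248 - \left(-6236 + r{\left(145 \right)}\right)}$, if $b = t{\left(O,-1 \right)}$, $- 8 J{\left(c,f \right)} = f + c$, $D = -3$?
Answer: $\frac{i \sqrt{118441}}{2} \approx 172.08 i$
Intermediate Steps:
$O = 9$ ($O = \left(-3\right)^{2} = 9$)
$J{\left(c,f \right)} = - \frac{c}{8} - \frac{f}{8}$ ($J{\left(c,f \right)} = - \frac{f + c}{8} = - \frac{c + f}{8} = - \frac{c}{8} - \frac{f}{8}$)
$t{\left(F,q \right)} = - \frac{5}{8} + q - \frac{F}{8}$ ($t{\left(F,q \right)} = q - \left(\frac{5}{8} + \frac{F}{8}\right) = - \frac{5}{8} + q - \frac{F}{8}$)
$b = - \frac{11}{4}$ ($b = - \frac{5}{8} - 1 - \frac{9}{8} = - \frac{11}{4} \approx -2.75$)
$r{\left(I \right)} = -3 - \frac{11 I}{4}$ ($r{\left(I \right)} = -3 + I \left(- \frac{11}{4}\right) = -3 - \frac{11 I}{4}$)
$\sqrt{-36248 - \left(-6236 + r{\left(145 \right)}\right)} = \sqrt{-36248 + \left(6236 - \left(-3 - \frac{1595}{4}\right)\right)} = \sqrt{-36248 + \left(6236 - - \frac{1607}{4}\right)} = \sqrt{-36248 + \left(6236 + \frac{1607}{4}\right)} = \sqrt{-36248 + \frac{26551}{4}} = \sqrt{- \frac{118441}{4}} = \frac{i \sqrt{118441}}{2}$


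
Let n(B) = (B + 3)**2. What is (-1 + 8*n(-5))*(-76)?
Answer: -2356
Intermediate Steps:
n(B) = (3 + B)**2
(-1 + 8*n(-5))*(-76) = (-1 + 8*(3 - 5)**2)*(-76) = (-1 + 8*(-2)**2)*(-76) = (-1 + 8*4)*(-76) = (-1 + 32)*(-76) = 31*(-76) = -2356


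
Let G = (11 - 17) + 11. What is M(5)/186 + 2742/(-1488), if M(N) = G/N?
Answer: -1367/744 ≈ -1.8374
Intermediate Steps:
G = 5 (G = -6 + 11 = 5)
M(N) = 5/N
M(5)/186 + 2742/(-1488) = (5/5)/186 + 2742/(-1488) = (5*(⅕))*(1/186) + 2742*(-1/1488) = 1*(1/186) - 457/248 = 1/186 - 457/248 = -1367/744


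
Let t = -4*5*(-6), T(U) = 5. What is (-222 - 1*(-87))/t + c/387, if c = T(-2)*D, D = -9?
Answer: -427/344 ≈ -1.2413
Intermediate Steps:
t = 120 (t = -20*(-6) = 120)
c = -45 (c = 5*(-9) = -45)
(-222 - 1*(-87))/t + c/387 = (-222 - 1*(-87))/120 - 45/387 = (-222 + 87)*(1/120) - 45*1/387 = -135*1/120 - 5/43 = -9/8 - 5/43 = -427/344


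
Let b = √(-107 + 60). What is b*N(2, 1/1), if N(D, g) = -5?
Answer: -5*I*√47 ≈ -34.278*I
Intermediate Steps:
b = I*√47 (b = √(-47) = I*√47 ≈ 6.8557*I)
b*N(2, 1/1) = (I*√47)*(-5) = -5*I*√47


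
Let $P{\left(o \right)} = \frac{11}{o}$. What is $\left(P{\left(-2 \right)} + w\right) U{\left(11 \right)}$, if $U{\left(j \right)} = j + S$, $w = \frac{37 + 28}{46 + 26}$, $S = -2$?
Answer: $- \frac{331}{8} \approx -41.375$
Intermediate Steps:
$w = \frac{65}{72} \approx 0.90278$
$U{\left(j \right)} = -2 + j$ ($U{\left(j \right)} = j - 2 = -2 + j$)
$\left(P{\left(-2 \right)} + w\right) U{\left(11 \right)} = \left(\frac{11}{-2} + \frac{65}{72}\right) \left(-2 + 11\right) = \left(11 \left(- \frac{1}{2}\right) + \frac{65}{72}\right) 9 = \left(- \frac{11}{2} + \frac{65}{72}\right) 9 = \left(- \frac{331}{72}\right) 9 = - \frac{331}{8}$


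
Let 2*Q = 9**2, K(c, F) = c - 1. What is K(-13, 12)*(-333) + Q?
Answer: 9405/2 ≈ 4702.5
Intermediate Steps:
K(c, F) = -1 + c
Q = 81/2 (Q = (1/2)*9**2 = (1/2)*81 = 81/2 ≈ 40.500)
K(-13, 12)*(-333) + Q = (-1 - 13)*(-333) + 81/2 = -14*(-333) + 81/2 = 4662 + 81/2 = 9405/2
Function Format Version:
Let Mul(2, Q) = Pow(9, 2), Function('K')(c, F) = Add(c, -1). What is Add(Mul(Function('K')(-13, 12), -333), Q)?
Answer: Rational(9405, 2) ≈ 4702.5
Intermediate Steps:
Function('K')(c, F) = Add(-1, c)
Q = Rational(81, 2) (Q = Mul(Rational(1, 2), Pow(9, 2)) = Mul(Rational(1, 2), 81) = Rational(81, 2) ≈ 40.500)
Add(Mul(Function('K')(-13, 12), -333), Q) = Add(Mul(Add(-1, -13), -333), Rational(81, 2)) = Add(Mul(-14, -333), Rational(81, 2)) = Add(4662, Rational(81, 2)) = Rational(9405, 2)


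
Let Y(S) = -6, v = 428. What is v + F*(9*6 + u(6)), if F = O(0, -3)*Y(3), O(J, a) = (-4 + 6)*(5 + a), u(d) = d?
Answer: -1012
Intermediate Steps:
O(J, a) = 10 + 2*a (O(J, a) = 2*(5 + a) = 10 + 2*a)
F = -24 (F = (10 + 2*(-3))*(-6) = (10 - 6)*(-6) = 4*(-6) = -24)
v + F*(9*6 + u(6)) = 428 - 24*(9*6 + 6) = 428 - 24*(54 + 6) = 428 - 24*60 = 428 - 1440 = -1012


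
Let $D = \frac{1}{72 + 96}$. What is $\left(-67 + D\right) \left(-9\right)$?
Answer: $\frac{33765}{56} \approx 602.95$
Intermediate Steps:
$D = \frac{1}{168} \approx 0.0059524$
$\left(-67 + D\right) \left(-9\right) = \left(-67 + \frac{1}{168}\right) \left(-9\right) = \left(- \frac{11255}{168}\right) \left(-9\right) = \frac{33765}{56}$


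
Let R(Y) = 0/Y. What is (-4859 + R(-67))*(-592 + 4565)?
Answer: -19304807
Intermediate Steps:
R(Y) = 0
(-4859 + R(-67))*(-592 + 4565) = (-4859 + 0)*(-592 + 4565) = -4859*3973 = -19304807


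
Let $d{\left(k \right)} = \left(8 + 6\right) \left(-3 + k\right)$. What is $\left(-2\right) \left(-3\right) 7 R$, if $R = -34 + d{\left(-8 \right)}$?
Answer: $-7896$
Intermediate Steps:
$d{\left(k \right)} = -42 + 14 k$ ($d{\left(k \right)} = 14 \left(-3 + k\right) = -42 + 14 k$)
$R = -188$ ($R = -34 + \left(-42 + 14 \left(-8\right)\right) = -34 - 154 = -188$)
$\left(-2\right) \left(-3\right) 7 R = \left(-2\right) \left(-3\right) 7 \left(-188\right) = 6 \cdot 7 \left(-188\right) = 42 \left(-188\right) = -7896$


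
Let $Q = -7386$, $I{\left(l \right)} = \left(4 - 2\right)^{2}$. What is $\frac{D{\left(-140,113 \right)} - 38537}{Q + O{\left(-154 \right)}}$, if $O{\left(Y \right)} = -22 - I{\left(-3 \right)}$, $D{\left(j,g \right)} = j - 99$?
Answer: $\frac{9694}{1853} \approx 5.2315$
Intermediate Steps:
$I{\left(l \right)} = 4$ ($I{\left(l \right)} = 2^{2} = 4$)
$D{\left(j,g \right)} = -99 + j$
$O{\left(Y \right)} = -26$ ($O{\left(Y \right)} = -22 - 4 = -26$)
$\frac{D{\left(-140,113 \right)} - 38537}{Q + O{\left(-154 \right)}} = \frac{\left(-99 - 140\right) - 38537}{-7386 - 26} = \frac{-239 - 38537}{-7412} = \left(-38776\right) \left(- \frac{1}{7412}\right) = \frac{9694}{1853}$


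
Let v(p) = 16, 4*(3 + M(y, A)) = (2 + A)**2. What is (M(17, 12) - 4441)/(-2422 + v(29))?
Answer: 1465/802 ≈ 1.8267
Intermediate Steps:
M(y, A) = -3 + (2 + A)**2/4
(M(17, 12) - 4441)/(-2422 + v(29)) = ((-3 + (2 + 12)**2/4) - 4441)/(-2422 + 16) = ((-3 + (1/4)*14**2) - 4441)/(-2406) = ((-3 + (1/4)*196) - 4441)*(-1/2406) = ((-3 + 49) - 4441)*(-1/2406) = (46 - 4441)*(-1/2406) = -4395*(-1/2406) = 1465/802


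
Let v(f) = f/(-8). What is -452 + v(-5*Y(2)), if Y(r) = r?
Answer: -1803/4 ≈ -450.75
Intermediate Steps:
v(f) = -f/8 (v(f) = f*(-1/8) = -f/8)
-452 + v(-5*Y(2)) = -452 - (-5)*2/8 = -452 - 1/8*(-10) = -452 + 5/4 = -1803/4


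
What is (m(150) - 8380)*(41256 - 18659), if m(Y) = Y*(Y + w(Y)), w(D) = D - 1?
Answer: 824112590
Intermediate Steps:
w(D) = -1 + D
m(Y) = Y*(-1 + 2*Y) (m(Y) = Y*(Y + (-1 + Y)) = Y*(-1 + 2*Y))
(m(150) - 8380)*(41256 - 18659) = (150*(-1 + 2*150) - 8380)*(41256 - 18659) = (150*(-1 + 300) - 8380)*22597 = (150*299 - 8380)*22597 = (44850 - 8380)*22597 = 36470*22597 = 824112590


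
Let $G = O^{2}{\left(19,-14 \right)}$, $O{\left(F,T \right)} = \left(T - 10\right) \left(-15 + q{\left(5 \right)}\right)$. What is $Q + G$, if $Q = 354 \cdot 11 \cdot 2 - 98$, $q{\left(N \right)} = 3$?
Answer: $90634$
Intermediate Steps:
$Q = 7690$ ($Q = 354 \cdot 22 - 98 = 7788 - 98 = 7690$)
$O{\left(F,T \right)} = 120 - 12 T$ ($O{\left(F,T \right)} = \left(T - 10\right) \left(-15 + 3\right) = \left(-10 + T\right) \left(-12\right) = 120 - 12 T$)
$G = 82944$ ($G = \left(120 - -168\right)^{2} = \left(120 + 168\right)^{2} = 288^{2} = 82944$)
$Q + G = 7690 + 82944 = 90634$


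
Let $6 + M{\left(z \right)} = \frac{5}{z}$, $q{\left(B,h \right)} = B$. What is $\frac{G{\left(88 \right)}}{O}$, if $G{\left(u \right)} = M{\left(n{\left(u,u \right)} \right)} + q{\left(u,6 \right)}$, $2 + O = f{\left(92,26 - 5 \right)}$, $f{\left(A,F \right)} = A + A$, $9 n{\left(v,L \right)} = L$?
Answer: $\frac{7261}{16016} \approx 0.45336$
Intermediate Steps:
$n{\left(v,L \right)} = \frac{L}{9}$
$M{\left(z \right)} = -6 + \frac{5}{z}$
$f{\left(A,F \right)} = 2 A$
$O = 182$ ($O = -2 + 2 \cdot 92 = -2 + 184 = 182$)
$G{\left(u \right)} = -6 + u + \frac{45}{u}$ ($G{\left(u \right)} = \left(-6 + \frac{5}{\frac{1}{9} u}\right) + u = \left(-6 + 5 \frac{9}{u}\right) + u = \left(-6 + \frac{45}{u}\right) + u = -6 + u + \frac{45}{u}$)
$\frac{G{\left(88 \right)}}{O} = \frac{-6 + 88 + \frac{45}{88}}{182} = \left(-6 + 88 + 45 \cdot \frac{1}{88}\right) \frac{1}{182} = \left(-6 + 88 + \frac{45}{88}\right) \frac{1}{182} = \frac{7261}{88} \cdot \frac{1}{182} = \frac{7261}{16016}$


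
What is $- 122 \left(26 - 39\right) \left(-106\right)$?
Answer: $-168116$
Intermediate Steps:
$- 122 \left(26 - 39\right) \left(-106\right) = \left(-122\right) \left(-13\right) \left(-106\right) = 1586 \left(-106\right) = -168116$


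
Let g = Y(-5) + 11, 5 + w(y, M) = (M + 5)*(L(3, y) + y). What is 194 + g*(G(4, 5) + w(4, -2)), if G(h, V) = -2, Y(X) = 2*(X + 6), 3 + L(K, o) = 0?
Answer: 142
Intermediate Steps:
L(K, o) = -3 (L(K, o) = -3 + 0 = -3)
Y(X) = 12 + 2*X (Y(X) = 2*(6 + X) = 12 + 2*X)
w(y, M) = -5 + (-3 + y)*(5 + M) (w(y, M) = -5 + (M + 5)*(-3 + y) = -5 + (5 + M)*(-3 + y) = -5 + (-3 + y)*(5 + M))
g = 13 (g = (12 + 2*(-5)) + 11 = (12 - 10) + 11 = 2 + 11 = 13)
194 + g*(G(4, 5) + w(4, -2)) = 194 + 13*(-2 + (-20 - 3*(-2) + 5*4 - 2*4)) = 194 + 13*(-2 + (-20 + 6 + 20 - 8)) = 194 + 13*(-2 - 2) = 194 + 13*(-4) = 194 - 52 = 142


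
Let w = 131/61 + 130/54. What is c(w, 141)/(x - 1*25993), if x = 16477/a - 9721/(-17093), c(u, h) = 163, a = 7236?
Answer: -20160646524/3214590870847 ≈ -0.0062716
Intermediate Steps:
w = 7502/1647 (w = 131*(1/61) + 130*(1/54) = 131/61 + 65/27 = 7502/1647 ≈ 4.5549)
x = 351982517/123684948 (x = 16477/7236 - 9721/(-17093) = 16477*(1/7236) - 9721*(-1/17093) = 16477/7236 + 9721/17093 = 351982517/123684948 ≈ 2.8458)
c(w, 141)/(x - 1*25993) = 163/(351982517/123684948 - 1*25993) = 163/(351982517/123684948 - 25993) = 163/(-3214590870847/123684948) = 163*(-123684948/3214590870847) = -20160646524/3214590870847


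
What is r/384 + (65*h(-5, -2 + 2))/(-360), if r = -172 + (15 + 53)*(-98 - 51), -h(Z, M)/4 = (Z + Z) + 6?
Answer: -535/18 ≈ -29.722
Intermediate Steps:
h(Z, M) = -24 - 8*Z (h(Z, M) = -4*((Z + Z) + 6) = -4*(2*Z + 6) = -4*(6 + 2*Z) = -24 - 8*Z)
r = -10304 (r = -172 + 68*(-149) = -172 - 10132 = -10304)
r/384 + (65*h(-5, -2 + 2))/(-360) = -10304/384 + (65*(-24 - 8*(-5)))/(-360) = -10304*1/384 + (65*(-24 + 40))*(-1/360) = -161/6 + (65*16)*(-1/360) = -161/6 + 1040*(-1/360) = -161/6 - 26/9 = -535/18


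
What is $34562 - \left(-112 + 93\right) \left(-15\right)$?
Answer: $34277$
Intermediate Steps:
$34562 - \left(-112 + 93\right) \left(-15\right) = 34562 - \left(-19\right) \left(-15\right) = 34562 - 285 = 34277$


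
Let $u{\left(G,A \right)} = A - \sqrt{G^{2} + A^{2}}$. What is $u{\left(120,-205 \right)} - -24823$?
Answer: $24618 - 5 \sqrt{2257} \approx 24380.0$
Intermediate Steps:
$u{\left(G,A \right)} = A - \sqrt{A^{2} + G^{2}}$
$u{\left(120,-205 \right)} - -24823 = \left(-205 - \sqrt{\left(-205\right)^{2} + 120^{2}}\right) - -24823 = \left(-205 - \sqrt{42025 + 14400}\right) + 24823 = \left(-205 - \sqrt{56425}\right) + 24823 = \left(-205 - 5 \sqrt{2257}\right) + 24823 = 24618 - 5 \sqrt{2257}$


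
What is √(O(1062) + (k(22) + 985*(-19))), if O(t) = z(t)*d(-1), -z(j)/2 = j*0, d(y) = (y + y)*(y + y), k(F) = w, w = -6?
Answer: I*√18721 ≈ 136.82*I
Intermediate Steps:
k(F) = -6
d(y) = 4*y² (d(y) = (2*y)*(2*y) = 4*y²)
z(j) = 0 (z(j) = -2*j*0 = -2*0 = 0)
O(t) = 0 (O(t) = 0*(4*(-1)²) = 0*(4*1) = 0*4 = 0)
√(O(1062) + (k(22) + 985*(-19))) = √(0 + (-6 + 985*(-19))) = √(0 + (-6 - 18715)) = √(0 - 18721) = √(-18721) = I*√18721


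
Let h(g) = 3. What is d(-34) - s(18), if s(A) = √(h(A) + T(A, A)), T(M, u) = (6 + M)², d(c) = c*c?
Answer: 1156 - √579 ≈ 1131.9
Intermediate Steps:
d(c) = c²
s(A) = √(3 + (6 + A)²)
d(-34) - s(18) = (-34)² - √(3 + (6 + 18)²) = 1156 - √(3 + 24²) = 1156 - √(3 + 576) = 1156 - √579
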